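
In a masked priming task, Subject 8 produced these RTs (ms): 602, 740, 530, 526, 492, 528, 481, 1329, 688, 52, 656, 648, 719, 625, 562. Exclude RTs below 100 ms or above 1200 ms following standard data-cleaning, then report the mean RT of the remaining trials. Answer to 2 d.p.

599.77 ms

Excluded: 52, 1329
Retained (n=13): Σ = 7797
Mean = 7797/13 = 599.7692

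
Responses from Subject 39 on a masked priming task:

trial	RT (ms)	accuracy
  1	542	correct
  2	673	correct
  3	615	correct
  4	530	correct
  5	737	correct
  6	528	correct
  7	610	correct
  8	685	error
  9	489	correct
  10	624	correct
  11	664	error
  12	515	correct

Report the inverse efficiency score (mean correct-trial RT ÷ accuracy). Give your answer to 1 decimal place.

Correct trials (n=10): 542, 673, 615, 530, 737, 528, 610, 489, 624, 515
Mean correct RT = 5863/10 = 586.3000 ms
Proportion correct = 10/12
IES = 586.3000 / (10/12) = 703.560 ms

703.6 ms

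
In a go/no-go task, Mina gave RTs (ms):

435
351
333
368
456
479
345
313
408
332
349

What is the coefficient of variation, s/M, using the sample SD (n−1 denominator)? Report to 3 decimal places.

0.148

n = 11, Σ = 4169, M = 379.0000
Σ(x−M)² = 31548.000; s = √(31548.000/10) = 56.1676
CV = 56.1676 / 379.0000 = 0.14820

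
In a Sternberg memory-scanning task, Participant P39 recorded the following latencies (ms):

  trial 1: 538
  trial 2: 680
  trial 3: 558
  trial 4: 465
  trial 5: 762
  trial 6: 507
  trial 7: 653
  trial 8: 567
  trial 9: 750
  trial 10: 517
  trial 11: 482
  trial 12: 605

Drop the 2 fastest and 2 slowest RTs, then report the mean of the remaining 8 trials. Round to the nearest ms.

Sorted: 465, 482, 507, 517, 538, 558, 567, 605, 653, 680, 750, 762
Drop lowest 2 (465, 482) and highest 2 (750, 762)
Remaining (n=8): Σ = 4625, mean = 4625/8 = 578.125

578 ms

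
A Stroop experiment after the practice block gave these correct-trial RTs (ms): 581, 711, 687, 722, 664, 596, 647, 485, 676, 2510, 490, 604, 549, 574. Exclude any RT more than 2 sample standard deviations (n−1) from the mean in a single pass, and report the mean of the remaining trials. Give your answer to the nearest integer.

n = 14, ΣRT = 10496, M = 749.714
Σ(x−M)² = 3410148.86; s = √(3410148.86/13) = 512.171
Cutoffs: 749.714 ± 2·512.171 → [-274.6, 1774.1]
Outside: 2510 → excluded.
Retained (n=13): Σ = 7986, mean = 7986/13 = 614.308

614 ms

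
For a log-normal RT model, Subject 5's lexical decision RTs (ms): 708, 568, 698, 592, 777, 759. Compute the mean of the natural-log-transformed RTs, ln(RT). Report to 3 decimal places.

6.521

ln(RT): 6.5624, 6.3421, 6.5482, 6.3835, 6.6554, 6.6320
Σ ln(RT) = 39.1237
Mean = 39.1237/6 = 6.52062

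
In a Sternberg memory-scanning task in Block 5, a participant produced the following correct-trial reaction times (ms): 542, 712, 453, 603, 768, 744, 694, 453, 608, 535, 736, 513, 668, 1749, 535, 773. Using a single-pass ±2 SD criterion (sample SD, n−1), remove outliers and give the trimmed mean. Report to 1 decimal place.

n = 16, ΣRT = 11086, M = 692.875
Σ(x−M)² = 1368251.75; s = √(1368251.75/15) = 302.021
Cutoffs: 692.875 ± 2·302.021 → [88.8, 1296.9]
Outside: 1749 → excluded.
Retained (n=15): Σ = 9337, mean = 9337/15 = 622.467

622.5 ms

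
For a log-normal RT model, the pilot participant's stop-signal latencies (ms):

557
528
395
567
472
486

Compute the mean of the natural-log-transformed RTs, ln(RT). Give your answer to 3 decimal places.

ln(RT): 6.3226, 6.2691, 5.9789, 6.3404, 6.1570, 6.1862
Σ ln(RT) = 37.2541
Mean = 37.2541/6 = 6.20902

6.209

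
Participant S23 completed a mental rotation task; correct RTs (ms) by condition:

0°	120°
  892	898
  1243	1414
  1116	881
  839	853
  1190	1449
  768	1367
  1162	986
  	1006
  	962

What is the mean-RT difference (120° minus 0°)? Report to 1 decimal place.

60.7 ms

M(0°) = 7210/7 = 1030.000
M(120°) = 9816/9 = 1090.667
Difference = 1090.667 − 1030.000 = 60.667 ms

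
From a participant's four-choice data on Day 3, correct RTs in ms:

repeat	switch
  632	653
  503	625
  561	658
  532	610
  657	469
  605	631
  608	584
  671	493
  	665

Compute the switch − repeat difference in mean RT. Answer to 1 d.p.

M(repeat) = 4769/8 = 596.125
M(switch) = 5388/9 = 598.667
Difference = 598.667 − 596.125 = 2.542 ms

2.5 ms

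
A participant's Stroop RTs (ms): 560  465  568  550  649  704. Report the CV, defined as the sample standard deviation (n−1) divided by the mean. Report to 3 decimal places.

0.143

n = 6, Σ = 3496, M = 582.6667
Σ(x−M)² = 34763.333; s = √(34763.333/5) = 83.3827
CV = 83.3827 / 582.6667 = 0.14311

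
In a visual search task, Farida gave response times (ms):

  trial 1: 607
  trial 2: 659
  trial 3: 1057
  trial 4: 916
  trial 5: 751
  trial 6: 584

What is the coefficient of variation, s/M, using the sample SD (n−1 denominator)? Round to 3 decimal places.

0.247

n = 6, Σ = 4574, M = 762.3333
Σ(x−M)² = 177179.333; s = √(177179.333/5) = 188.2442
CV = 188.2442 / 762.3333 = 0.24693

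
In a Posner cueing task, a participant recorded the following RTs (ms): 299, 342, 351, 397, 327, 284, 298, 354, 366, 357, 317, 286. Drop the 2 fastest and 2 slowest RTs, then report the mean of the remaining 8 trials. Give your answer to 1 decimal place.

330.6 ms

Sorted: 284, 286, 298, 299, 317, 327, 342, 351, 354, 357, 366, 397
Drop lowest 2 (284, 286) and highest 2 (366, 397)
Remaining (n=8): Σ = 2645, mean = 2645/8 = 330.625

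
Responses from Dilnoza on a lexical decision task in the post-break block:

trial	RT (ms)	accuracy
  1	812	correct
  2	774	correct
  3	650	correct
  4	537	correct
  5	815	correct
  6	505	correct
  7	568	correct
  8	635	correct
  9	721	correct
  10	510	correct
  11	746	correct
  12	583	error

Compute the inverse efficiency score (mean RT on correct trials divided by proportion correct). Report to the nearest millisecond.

Correct trials (n=11): 812, 774, 650, 537, 815, 505, 568, 635, 721, 510, 746
Mean correct RT = 7273/11 = 661.1818 ms
Proportion correct = 11/12
IES = 661.1818 / (11/12) = 721.289 ms

721 ms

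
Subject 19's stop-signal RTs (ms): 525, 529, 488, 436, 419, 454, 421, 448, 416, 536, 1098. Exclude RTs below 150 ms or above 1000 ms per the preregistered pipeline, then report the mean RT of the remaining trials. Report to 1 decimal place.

Excluded: 1098
Retained (n=10): Σ = 4672
Mean = 4672/10 = 467.2000

467.2 ms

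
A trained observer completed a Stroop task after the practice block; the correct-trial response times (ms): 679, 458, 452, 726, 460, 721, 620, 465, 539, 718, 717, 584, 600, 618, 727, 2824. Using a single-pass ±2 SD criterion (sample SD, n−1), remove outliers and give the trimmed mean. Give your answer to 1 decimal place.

n = 16, ΣRT = 11908, M = 744.250
Σ(x−M)² = 4778341.00; s = √(4778341.00/15) = 564.408
Cutoffs: 744.250 ± 2·564.408 → [-384.6, 1873.1]
Outside: 2824 → excluded.
Retained (n=15): Σ = 9084, mean = 9084/15 = 605.600

605.6 ms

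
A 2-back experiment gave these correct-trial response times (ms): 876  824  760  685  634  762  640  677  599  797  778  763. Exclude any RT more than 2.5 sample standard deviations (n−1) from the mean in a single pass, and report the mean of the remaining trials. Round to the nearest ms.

n = 12, ΣRT = 8795, M = 732.917
Σ(x−M)² = 79166.92; s = √(79166.92/11) = 84.835
Cutoffs: 732.917 ± 2.5·84.835 → [520.8, 945.0]
No RTs fall outside the cutoffs; all 12 retained. Mean = 8795/12 = 732.917

733 ms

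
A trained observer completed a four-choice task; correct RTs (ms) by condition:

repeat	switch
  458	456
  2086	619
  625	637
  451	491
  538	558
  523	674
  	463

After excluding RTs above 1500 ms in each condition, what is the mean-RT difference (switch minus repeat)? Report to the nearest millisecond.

38 ms

repeat: exclude 2086
M(repeat) = 2595/5 = 519.000
M(switch) = 3898/7 = 556.857
Difference = 556.857 − 519.000 = 37.857 ms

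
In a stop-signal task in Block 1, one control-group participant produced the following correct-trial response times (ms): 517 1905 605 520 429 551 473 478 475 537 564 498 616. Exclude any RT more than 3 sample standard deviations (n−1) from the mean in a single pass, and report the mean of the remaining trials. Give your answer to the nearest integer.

522 ms

n = 13, ΣRT = 8168, M = 628.308
Σ(x−M)² = 1800126.77; s = √(1800126.77/12) = 387.312
Cutoffs: 628.308 ± 3·387.312 → [-533.6, 1790.2]
Outside: 1905 → excluded.
Retained (n=12): Σ = 6263, mean = 6263/12 = 521.917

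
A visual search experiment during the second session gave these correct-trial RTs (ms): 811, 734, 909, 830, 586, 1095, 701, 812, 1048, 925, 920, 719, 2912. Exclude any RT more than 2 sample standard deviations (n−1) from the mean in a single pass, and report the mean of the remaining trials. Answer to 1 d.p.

840.8 ms

n = 13, ΣRT = 13002, M = 1000.154
Σ(x−M)² = 4197857.69; s = √(4197857.69/12) = 591.457
Cutoffs: 1000.154 ± 2·591.457 → [-182.8, 2183.1]
Outside: 2912 → excluded.
Retained (n=12): Σ = 10090, mean = 10090/12 = 840.833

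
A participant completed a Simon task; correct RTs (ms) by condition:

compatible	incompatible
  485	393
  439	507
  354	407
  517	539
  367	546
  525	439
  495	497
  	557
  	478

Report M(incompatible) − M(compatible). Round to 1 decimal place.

M(compatible) = 3182/7 = 454.571
M(incompatible) = 4363/9 = 484.778
Difference = 484.778 − 454.571 = 30.206 ms

30.2 ms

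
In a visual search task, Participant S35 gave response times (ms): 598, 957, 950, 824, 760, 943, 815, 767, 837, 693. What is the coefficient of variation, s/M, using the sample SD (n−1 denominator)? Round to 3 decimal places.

0.143

n = 10, Σ = 8144, M = 814.4000
Σ(x−M)² = 122636.400; s = √(122636.400/9) = 116.7316
CV = 116.7316 / 814.4000 = 0.14333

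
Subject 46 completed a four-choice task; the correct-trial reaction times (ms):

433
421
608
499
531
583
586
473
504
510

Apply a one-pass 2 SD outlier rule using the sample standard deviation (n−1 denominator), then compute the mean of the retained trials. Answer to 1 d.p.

514.8 ms

n = 10, ΣRT = 5148, M = 514.800
Σ(x−M)² = 36295.60; s = √(36295.60/9) = 63.505
Cutoffs: 514.800 ± 2·63.505 → [387.8, 641.8]
No RTs fall outside the cutoffs; all 10 retained. Mean = 5148/10 = 514.800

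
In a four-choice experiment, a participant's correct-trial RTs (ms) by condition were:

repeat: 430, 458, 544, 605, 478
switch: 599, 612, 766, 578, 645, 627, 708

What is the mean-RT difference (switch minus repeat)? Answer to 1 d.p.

144.9 ms

M(repeat) = 2515/5 = 503.000
M(switch) = 4535/7 = 647.857
Difference = 647.857 − 503.000 = 144.857 ms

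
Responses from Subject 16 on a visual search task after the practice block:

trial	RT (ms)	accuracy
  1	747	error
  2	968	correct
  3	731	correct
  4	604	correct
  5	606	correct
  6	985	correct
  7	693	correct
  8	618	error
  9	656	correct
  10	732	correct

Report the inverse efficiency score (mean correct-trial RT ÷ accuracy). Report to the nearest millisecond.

934 ms

Correct trials (n=8): 968, 731, 604, 606, 985, 693, 656, 732
Mean correct RT = 5975/8 = 746.8750 ms
Proportion correct = 8/10
IES = 746.8750 / (8/10) = 933.594 ms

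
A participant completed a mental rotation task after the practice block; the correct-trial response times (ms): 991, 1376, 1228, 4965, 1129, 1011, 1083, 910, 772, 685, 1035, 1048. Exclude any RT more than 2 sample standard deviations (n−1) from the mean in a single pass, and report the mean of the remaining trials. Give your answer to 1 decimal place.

1024.4 ms

n = 12, ΣRT = 16233, M = 1352.750
Σ(x−M)² = 14607964.25; s = √(14607964.25/11) = 1152.387
Cutoffs: 1352.750 ± 2·1152.387 → [-952.0, 3657.5]
Outside: 4965 → excluded.
Retained (n=11): Σ = 11268, mean = 11268/11 = 1024.364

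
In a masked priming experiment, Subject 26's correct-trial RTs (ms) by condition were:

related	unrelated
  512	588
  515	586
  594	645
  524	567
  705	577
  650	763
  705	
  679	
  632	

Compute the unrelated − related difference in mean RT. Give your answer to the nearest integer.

M(related) = 5516/9 = 612.889
M(unrelated) = 3726/6 = 621.000
Difference = 621.000 − 612.889 = 8.111 ms

8 ms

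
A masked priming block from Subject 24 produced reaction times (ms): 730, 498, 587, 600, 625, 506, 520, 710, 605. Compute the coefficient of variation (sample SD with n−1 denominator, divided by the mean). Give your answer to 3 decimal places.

n = 9, Σ = 5381, M = 597.8889
Σ(x−M)² = 55418.889; s = √(55418.889/8) = 83.2308
CV = 83.2308 / 597.8889 = 0.13921

0.139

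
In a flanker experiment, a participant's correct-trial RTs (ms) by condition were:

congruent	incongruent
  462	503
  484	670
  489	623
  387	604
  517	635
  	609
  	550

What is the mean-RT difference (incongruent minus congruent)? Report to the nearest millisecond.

M(congruent) = 2339/5 = 467.800
M(incongruent) = 4194/7 = 599.143
Difference = 599.143 − 467.800 = 131.343 ms

131 ms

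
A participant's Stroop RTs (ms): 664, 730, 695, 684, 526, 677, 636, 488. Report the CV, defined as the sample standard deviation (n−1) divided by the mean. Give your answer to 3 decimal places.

0.134

n = 8, Σ = 5100, M = 637.5000
Σ(x−M)² = 51072.000; s = √(51072.000/7) = 85.4166
CV = 85.4166 / 637.5000 = 0.13399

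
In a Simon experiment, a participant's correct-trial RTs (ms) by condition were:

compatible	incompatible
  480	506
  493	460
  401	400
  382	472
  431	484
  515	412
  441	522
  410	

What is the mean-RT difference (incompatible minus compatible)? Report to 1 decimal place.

M(compatible) = 3553/8 = 444.125
M(incompatible) = 3256/7 = 465.143
Difference = 465.143 − 444.125 = 21.018 ms

21.0 ms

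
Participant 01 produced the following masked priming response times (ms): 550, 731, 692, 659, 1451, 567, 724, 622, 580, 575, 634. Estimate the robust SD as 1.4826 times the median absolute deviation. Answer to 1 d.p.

Sorted: 550, 567, 575, 580, 622, 634, 659, 692, 724, 731, 1451 → median = 634
|x − 634| sorted: 0, 12, 25, 54, 58, 59, 67, 84, 90, 97, 817 → MAD = 59
Robust SD ≈ 1.4826 × 59 = 87.473

87.5 ms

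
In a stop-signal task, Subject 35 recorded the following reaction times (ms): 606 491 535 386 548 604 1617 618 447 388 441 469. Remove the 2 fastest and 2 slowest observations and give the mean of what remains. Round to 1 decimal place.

Sorted: 386, 388, 441, 447, 469, 491, 535, 548, 604, 606, 618, 1617
Drop lowest 2 (386, 388) and highest 2 (618, 1617)
Remaining (n=8): Σ = 4141, mean = 4141/8 = 517.625

517.6 ms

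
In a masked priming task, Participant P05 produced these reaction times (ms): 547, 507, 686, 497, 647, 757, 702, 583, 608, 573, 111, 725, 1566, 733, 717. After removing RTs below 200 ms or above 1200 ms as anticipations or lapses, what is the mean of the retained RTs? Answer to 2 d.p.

Excluded: 111, 1566
Retained (n=13): Σ = 8282
Mean = 8282/13 = 637.0769

637.08 ms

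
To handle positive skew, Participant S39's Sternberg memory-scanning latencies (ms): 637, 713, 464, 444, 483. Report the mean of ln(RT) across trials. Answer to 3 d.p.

ln(RT): 6.4568, 6.5695, 6.1399, 6.0958, 6.1800
Σ ln(RT) = 31.4420
Mean = 31.4420/5 = 6.28840

6.288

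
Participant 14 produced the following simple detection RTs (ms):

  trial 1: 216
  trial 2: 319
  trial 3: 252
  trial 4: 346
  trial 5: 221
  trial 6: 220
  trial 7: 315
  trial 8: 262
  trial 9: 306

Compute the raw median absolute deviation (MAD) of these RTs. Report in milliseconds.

44 ms

Sorted: 216, 220, 221, 252, 262, 306, 315, 319, 346 → median = 262
|x − 262|: 46, 57, 10, 84, 41, 42, 53, 0, 44
Sorted deviations: 0, 10, 41, 42, 44, 46, 53, 57, 84 → MAD = 44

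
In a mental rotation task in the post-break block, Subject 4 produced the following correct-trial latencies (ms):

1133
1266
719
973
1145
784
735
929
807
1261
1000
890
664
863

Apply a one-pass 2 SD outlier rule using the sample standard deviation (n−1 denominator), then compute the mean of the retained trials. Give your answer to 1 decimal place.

n = 14, ΣRT = 13169, M = 940.643
Σ(x−M)² = 510891.21; s = √(510891.21/13) = 198.241
Cutoffs: 940.643 ± 2·198.241 → [544.2, 1337.1]
No RTs fall outside the cutoffs; all 14 retained. Mean = 13169/14 = 940.643

940.6 ms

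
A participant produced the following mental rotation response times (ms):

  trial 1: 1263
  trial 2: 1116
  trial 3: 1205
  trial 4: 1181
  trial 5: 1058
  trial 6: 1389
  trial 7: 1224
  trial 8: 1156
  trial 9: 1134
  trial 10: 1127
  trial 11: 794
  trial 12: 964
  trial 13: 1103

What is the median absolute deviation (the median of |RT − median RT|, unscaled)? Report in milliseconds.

71 ms

Sorted: 794, 964, 1058, 1103, 1116, 1127, 1134, 1156, 1181, 1205, 1224, 1263, 1389 → median = 1134
|x − 1134|: 129, 18, 71, 47, 76, 255, 90, 22, 0, 7, 340, 170, 31
Sorted deviations: 0, 7, 18, 22, 31, 47, 71, 76, 90, 129, 170, 255, 340 → MAD = 71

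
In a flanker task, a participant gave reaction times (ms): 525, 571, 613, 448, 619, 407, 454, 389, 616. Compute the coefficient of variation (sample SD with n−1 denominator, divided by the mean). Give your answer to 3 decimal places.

n = 9, Σ = 4642, M = 515.7778
Σ(x−M)² = 69601.556; s = √(69601.556/8) = 93.2748
CV = 93.2748 / 515.7778 = 0.18084

0.181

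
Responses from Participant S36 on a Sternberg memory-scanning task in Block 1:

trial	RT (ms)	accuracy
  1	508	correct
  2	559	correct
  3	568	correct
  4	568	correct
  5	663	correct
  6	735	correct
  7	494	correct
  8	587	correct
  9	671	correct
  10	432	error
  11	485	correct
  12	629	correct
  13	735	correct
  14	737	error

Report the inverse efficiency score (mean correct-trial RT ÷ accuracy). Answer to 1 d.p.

700.2 ms

Correct trials (n=12): 508, 559, 568, 568, 663, 735, 494, 587, 671, 485, 629, 735
Mean correct RT = 7202/12 = 600.1667 ms
Proportion correct = 12/14
IES = 600.1667 / (12/14) = 700.194 ms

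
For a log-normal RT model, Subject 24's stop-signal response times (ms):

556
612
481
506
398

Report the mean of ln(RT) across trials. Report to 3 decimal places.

ln(RT): 6.3208, 6.4167, 6.1759, 6.2265, 5.9865
Σ ln(RT) = 31.1264
Mean = 31.1264/5 = 6.22527

6.225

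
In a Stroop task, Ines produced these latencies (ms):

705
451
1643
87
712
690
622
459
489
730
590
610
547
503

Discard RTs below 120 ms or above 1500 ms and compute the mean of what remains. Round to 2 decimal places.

592.33 ms

Excluded: 87, 1643
Retained (n=12): Σ = 7108
Mean = 7108/12 = 592.3333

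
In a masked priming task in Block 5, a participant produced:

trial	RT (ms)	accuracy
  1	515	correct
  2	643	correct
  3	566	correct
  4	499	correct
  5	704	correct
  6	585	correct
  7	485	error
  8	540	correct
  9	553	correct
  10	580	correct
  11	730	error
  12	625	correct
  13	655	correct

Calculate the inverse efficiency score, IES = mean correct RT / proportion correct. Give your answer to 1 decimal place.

694.6 ms

Correct trials (n=11): 515, 643, 566, 499, 704, 585, 540, 553, 580, 625, 655
Mean correct RT = 6465/11 = 587.7273 ms
Proportion correct = 11/13
IES = 587.7273 / (11/13) = 694.587 ms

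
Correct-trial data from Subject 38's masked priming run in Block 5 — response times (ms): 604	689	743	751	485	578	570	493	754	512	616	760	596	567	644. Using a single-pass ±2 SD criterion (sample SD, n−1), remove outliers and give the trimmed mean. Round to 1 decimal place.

624.1 ms

n = 15, ΣRT = 9362, M = 624.133
Σ(x−M)² = 128865.73; s = √(128865.73/14) = 95.941
Cutoffs: 624.133 ± 2·95.941 → [432.3, 816.0]
No RTs fall outside the cutoffs; all 15 retained. Mean = 9362/15 = 624.133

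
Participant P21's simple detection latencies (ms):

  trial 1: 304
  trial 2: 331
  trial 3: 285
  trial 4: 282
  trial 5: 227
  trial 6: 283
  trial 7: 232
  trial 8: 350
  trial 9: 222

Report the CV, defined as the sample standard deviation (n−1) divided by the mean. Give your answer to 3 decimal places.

0.163

n = 9, Σ = 2516, M = 279.5556
Σ(x−M)² = 16590.222; s = √(16590.222/8) = 45.5388
CV = 45.5388 / 279.5556 = 0.16290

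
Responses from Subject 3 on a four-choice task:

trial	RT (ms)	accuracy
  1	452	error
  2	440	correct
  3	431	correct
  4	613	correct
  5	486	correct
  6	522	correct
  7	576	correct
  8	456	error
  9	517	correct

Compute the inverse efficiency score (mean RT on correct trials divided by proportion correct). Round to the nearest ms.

Correct trials (n=7): 440, 431, 613, 486, 522, 576, 517
Mean correct RT = 3585/7 = 512.1429 ms
Proportion correct = 7/9
IES = 512.1429 / (7/9) = 658.469 ms

658 ms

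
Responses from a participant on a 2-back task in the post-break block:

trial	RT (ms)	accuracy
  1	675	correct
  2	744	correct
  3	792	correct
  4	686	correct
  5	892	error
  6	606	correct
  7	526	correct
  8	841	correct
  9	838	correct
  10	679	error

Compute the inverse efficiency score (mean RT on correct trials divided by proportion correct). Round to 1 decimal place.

891.9 ms

Correct trials (n=8): 675, 744, 792, 686, 606, 526, 841, 838
Mean correct RT = 5708/8 = 713.5000 ms
Proportion correct = 8/10
IES = 713.5000 / (8/10) = 891.875 ms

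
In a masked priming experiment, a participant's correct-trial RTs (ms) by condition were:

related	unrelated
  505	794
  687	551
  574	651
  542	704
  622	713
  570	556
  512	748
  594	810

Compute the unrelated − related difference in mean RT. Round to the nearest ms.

115 ms

M(related) = 4606/8 = 575.750
M(unrelated) = 5527/8 = 690.875
Difference = 690.875 − 575.750 = 115.125 ms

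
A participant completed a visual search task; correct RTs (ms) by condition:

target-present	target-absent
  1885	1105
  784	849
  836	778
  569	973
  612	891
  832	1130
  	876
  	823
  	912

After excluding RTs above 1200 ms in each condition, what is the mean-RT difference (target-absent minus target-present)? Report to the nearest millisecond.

200 ms

target-present: exclude 1885
M(target-present) = 3633/5 = 726.600
M(target-absent) = 8337/9 = 926.333
Difference = 926.333 − 726.600 = 199.733 ms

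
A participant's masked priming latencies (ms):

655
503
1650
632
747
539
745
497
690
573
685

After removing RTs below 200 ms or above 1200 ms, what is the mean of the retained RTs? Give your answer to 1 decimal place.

Excluded: 1650
Retained (n=10): Σ = 6266
Mean = 6266/10 = 626.6000

626.6 ms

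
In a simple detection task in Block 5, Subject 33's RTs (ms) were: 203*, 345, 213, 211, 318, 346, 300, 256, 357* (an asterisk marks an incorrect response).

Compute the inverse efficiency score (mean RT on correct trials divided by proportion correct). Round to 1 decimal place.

365.3 ms

Correct trials (n=7): 345, 213, 211, 318, 346, 300, 256
Mean correct RT = 1989/7 = 284.1429 ms
Proportion correct = 7/9
IES = 284.1429 / (7/9) = 365.327 ms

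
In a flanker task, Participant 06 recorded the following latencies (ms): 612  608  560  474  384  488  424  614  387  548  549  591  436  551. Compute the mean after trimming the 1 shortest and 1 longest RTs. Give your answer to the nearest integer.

Sorted: 384, 387, 424, 436, 474, 488, 548, 549, 551, 560, 591, 608, 612, 614
Drop lowest 1 (384) and highest 1 (614)
Remaining (n=12): Σ = 6228, mean = 6228/12 = 519.000

519 ms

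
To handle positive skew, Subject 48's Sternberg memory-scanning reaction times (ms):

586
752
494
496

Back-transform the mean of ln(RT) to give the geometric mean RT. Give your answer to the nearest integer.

573 ms

ln(RT): 6.3733, 6.6227, 6.2025, 6.2066
Mean ln(RT) = 25.4052/4 = 6.35129
Geometric mean = exp(6.35129) = 573.23 ms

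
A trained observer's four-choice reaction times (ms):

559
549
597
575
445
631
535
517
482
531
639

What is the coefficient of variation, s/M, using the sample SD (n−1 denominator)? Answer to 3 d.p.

0.107

n = 11, Σ = 6060, M = 550.9091
Σ(x−M)² = 34712.909; s = √(34712.909/10) = 58.9177
CV = 58.9177 / 550.9091 = 0.10695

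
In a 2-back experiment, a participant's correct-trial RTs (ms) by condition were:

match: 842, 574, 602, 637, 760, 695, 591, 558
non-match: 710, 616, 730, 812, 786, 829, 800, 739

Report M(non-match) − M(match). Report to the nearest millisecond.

95 ms

M(match) = 5259/8 = 657.375
M(non-match) = 6022/8 = 752.750
Difference = 752.750 − 657.375 = 95.375 ms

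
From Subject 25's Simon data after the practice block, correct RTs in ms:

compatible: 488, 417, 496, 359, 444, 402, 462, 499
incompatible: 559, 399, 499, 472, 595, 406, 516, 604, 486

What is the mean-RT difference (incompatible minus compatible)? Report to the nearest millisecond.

58 ms

M(compatible) = 3567/8 = 445.875
M(incompatible) = 4536/9 = 504.000
Difference = 504.000 − 445.875 = 58.125 ms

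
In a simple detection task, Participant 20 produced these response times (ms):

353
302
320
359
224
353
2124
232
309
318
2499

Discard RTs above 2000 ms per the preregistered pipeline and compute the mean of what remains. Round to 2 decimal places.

307.78 ms

Excluded: 2124, 2499
Retained (n=9): Σ = 2770
Mean = 2770/9 = 307.7778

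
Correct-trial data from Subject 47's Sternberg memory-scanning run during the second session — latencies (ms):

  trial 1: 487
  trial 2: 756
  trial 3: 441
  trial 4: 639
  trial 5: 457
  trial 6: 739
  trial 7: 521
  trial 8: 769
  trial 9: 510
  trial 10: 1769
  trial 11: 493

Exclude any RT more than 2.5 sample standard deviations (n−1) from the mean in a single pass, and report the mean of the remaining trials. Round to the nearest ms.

581 ms

n = 11, ΣRT = 7581, M = 689.182
Σ(x−M)² = 1437101.64; s = √(1437101.64/10) = 379.091
Cutoffs: 689.182 ± 2.5·379.091 → [-258.5, 1636.9]
Outside: 1769 → excluded.
Retained (n=10): Σ = 5812, mean = 5812/10 = 581.200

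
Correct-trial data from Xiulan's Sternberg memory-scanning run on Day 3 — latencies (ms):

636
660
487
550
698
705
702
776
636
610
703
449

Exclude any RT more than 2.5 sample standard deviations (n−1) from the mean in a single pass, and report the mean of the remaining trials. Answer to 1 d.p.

634.3 ms

n = 12, ΣRT = 7612, M = 634.333
Σ(x−M)² = 102834.67; s = √(102834.67/11) = 96.688
Cutoffs: 634.333 ± 2.5·96.688 → [392.6, 876.1]
No RTs fall outside the cutoffs; all 12 retained. Mean = 7612/12 = 634.333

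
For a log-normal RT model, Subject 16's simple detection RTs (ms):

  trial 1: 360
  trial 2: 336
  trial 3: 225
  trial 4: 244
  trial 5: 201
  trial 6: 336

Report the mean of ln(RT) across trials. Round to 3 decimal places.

5.623

ln(RT): 5.8861, 5.8171, 5.4161, 5.4972, 5.3033, 5.8171
Σ ln(RT) = 33.7369
Mean = 33.7369/6 = 5.62282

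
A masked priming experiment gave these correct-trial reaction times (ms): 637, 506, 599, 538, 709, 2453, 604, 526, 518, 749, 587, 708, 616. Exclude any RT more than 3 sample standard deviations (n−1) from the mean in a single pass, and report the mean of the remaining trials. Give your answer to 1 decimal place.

n = 13, ΣRT = 9750, M = 750.000
Σ(x−M)² = 3213546.00; s = √(3213546.00/12) = 517.490
Cutoffs: 750.000 ± 3·517.490 → [-802.5, 2302.5]
Outside: 2453 → excluded.
Retained (n=12): Σ = 7297, mean = 7297/12 = 608.083

608.1 ms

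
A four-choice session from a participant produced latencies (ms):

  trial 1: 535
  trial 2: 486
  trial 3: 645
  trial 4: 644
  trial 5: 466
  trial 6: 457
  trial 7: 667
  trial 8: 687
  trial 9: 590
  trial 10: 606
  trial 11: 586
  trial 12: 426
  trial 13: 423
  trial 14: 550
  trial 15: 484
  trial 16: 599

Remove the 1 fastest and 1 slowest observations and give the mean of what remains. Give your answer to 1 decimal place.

Sorted: 423, 426, 457, 466, 484, 486, 535, 550, 586, 590, 599, 606, 644, 645, 667, 687
Drop lowest 1 (423) and highest 1 (687)
Remaining (n=14): Σ = 7741, mean = 7741/14 = 552.929

552.9 ms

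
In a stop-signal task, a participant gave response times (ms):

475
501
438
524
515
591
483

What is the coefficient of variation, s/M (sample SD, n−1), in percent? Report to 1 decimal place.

9.5%

n = 7, Σ = 3527, M = 503.8571
Σ(x−M)² = 13736.857; s = √(13736.857/6) = 47.8485
CV = 47.8485 / 503.8571 = 0.09496 = 9.496%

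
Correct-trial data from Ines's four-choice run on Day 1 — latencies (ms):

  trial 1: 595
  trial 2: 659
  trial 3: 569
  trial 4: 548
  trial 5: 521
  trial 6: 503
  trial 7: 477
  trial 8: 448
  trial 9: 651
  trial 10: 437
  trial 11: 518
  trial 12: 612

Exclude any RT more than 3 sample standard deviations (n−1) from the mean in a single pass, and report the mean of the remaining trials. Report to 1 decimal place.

544.8 ms

n = 12, ΣRT = 6538, M = 544.833
Σ(x−M)² = 60571.67; s = √(60571.67/11) = 74.206
Cutoffs: 544.833 ± 3·74.206 → [322.2, 767.5]
No RTs fall outside the cutoffs; all 12 retained. Mean = 6538/12 = 544.833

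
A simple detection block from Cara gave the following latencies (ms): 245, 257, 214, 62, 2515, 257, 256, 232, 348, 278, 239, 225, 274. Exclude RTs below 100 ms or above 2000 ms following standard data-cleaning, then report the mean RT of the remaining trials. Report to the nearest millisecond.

257 ms

Excluded: 62, 2515
Retained (n=11): Σ = 2825
Mean = 2825/11 = 256.8182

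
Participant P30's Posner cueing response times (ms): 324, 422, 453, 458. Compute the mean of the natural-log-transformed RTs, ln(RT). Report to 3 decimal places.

6.017

ln(RT): 5.7807, 6.0450, 6.1159, 6.1269
Σ ln(RT) = 24.0685
Mean = 24.0685/4 = 6.01713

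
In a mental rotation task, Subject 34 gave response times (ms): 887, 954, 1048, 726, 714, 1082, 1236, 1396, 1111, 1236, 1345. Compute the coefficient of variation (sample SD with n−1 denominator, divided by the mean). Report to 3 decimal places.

n = 11, Σ = 11735, M = 1066.8182
Σ(x−M)² = 531227.636; s = √(531227.636/10) = 230.4838
CV = 230.4838 / 1066.8182 = 0.21605

0.216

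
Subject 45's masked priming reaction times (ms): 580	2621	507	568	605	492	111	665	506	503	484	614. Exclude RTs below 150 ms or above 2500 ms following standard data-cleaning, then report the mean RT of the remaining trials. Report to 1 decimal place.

Excluded: 111, 2621
Retained (n=10): Σ = 5524
Mean = 5524/10 = 552.4000

552.4 ms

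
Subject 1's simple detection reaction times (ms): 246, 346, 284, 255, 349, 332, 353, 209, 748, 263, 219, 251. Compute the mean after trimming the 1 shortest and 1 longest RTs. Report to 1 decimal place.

289.8 ms

Sorted: 209, 219, 246, 251, 255, 263, 284, 332, 346, 349, 353, 748
Drop lowest 1 (209) and highest 1 (748)
Remaining (n=10): Σ = 2898, mean = 2898/10 = 289.800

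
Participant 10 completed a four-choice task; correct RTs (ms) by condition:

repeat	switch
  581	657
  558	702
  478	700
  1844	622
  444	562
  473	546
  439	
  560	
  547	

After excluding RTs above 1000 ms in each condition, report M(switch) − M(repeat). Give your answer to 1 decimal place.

repeat: exclude 1844
M(repeat) = 4080/8 = 510.000
M(switch) = 3789/6 = 631.500
Difference = 631.500 − 510.000 = 121.500 ms

121.5 ms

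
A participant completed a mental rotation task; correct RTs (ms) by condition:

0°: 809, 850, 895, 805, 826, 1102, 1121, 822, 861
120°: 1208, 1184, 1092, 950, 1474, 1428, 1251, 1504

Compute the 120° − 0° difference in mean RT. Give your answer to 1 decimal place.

M(0°) = 8091/9 = 899.000
M(120°) = 10091/8 = 1261.375
Difference = 1261.375 − 899.000 = 362.375 ms

362.4 ms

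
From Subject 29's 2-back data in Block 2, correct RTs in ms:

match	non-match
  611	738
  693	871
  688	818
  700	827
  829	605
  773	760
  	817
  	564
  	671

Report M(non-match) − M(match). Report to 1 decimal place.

25.6 ms

M(match) = 4294/6 = 715.667
M(non-match) = 6671/9 = 741.222
Difference = 741.222 − 715.667 = 25.556 ms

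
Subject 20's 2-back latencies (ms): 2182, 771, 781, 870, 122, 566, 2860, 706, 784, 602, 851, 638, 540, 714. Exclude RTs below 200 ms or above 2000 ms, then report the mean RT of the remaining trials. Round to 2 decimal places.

711.18 ms

Excluded: 122, 2182, 2860
Retained (n=11): Σ = 7823
Mean = 7823/11 = 711.1818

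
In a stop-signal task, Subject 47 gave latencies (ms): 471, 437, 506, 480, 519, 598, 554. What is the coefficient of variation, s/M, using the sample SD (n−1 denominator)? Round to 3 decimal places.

n = 7, Σ = 3565, M = 509.2857
Σ(x−M)² = 17523.429; s = √(17523.429/6) = 54.0423
CV = 54.0423 / 509.2857 = 0.10611

0.106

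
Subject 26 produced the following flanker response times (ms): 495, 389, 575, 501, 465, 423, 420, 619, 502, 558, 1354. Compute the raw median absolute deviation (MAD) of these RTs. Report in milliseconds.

74 ms

Sorted: 389, 420, 423, 465, 495, 501, 502, 558, 575, 619, 1354 → median = 501
|x − 501|: 6, 112, 74, 0, 36, 78, 81, 118, 1, 57, 853
Sorted deviations: 0, 1, 6, 36, 57, 74, 78, 81, 112, 118, 853 → MAD = 74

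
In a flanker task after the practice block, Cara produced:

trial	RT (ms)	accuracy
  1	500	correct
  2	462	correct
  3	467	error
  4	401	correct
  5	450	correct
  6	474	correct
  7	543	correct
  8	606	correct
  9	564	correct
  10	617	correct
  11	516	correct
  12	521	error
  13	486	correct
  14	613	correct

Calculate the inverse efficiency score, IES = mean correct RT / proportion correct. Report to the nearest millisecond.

606 ms

Correct trials (n=12): 500, 462, 401, 450, 474, 543, 606, 564, 617, 516, 486, 613
Mean correct RT = 6232/12 = 519.3333 ms
Proportion correct = 12/14
IES = 519.3333 / (12/14) = 605.889 ms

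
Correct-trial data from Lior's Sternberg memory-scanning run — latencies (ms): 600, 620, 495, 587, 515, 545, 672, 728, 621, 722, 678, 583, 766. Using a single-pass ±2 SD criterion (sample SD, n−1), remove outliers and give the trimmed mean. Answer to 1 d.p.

625.5 ms

n = 13, ΣRT = 8132, M = 625.538
Σ(x−M)² = 84187.23; s = √(84187.23/12) = 83.759
Cutoffs: 625.538 ± 2·83.759 → [458.0, 793.1]
No RTs fall outside the cutoffs; all 13 retained. Mean = 8132/13 = 625.538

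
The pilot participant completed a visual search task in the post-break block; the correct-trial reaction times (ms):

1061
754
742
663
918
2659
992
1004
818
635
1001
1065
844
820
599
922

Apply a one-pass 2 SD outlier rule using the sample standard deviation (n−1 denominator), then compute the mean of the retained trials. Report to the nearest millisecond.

n = 16, ΣRT = 15497, M = 968.562
Σ(x−M)² = 3381837.94; s = √(3381837.94/15) = 474.822
Cutoffs: 968.562 ± 2·474.822 → [18.9, 1918.2]
Outside: 2659 → excluded.
Retained (n=15): Σ = 12838, mean = 12838/15 = 855.867

856 ms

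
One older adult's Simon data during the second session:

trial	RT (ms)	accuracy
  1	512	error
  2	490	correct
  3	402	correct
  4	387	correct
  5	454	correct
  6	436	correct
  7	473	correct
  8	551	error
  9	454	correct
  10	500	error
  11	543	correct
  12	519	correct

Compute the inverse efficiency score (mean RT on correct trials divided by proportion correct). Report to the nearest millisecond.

616 ms

Correct trials (n=9): 490, 402, 387, 454, 436, 473, 454, 543, 519
Mean correct RT = 4158/9 = 462.0000 ms
Proportion correct = 9/12
IES = 462.0000 / (9/12) = 616.000 ms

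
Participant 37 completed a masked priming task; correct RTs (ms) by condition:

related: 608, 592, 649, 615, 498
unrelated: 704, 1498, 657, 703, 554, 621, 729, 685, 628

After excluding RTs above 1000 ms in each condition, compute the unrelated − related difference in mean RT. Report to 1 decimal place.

67.7 ms

unrelated: exclude 1498
M(related) = 2962/5 = 592.400
M(unrelated) = 5281/8 = 660.125
Difference = 660.125 − 592.400 = 67.725 ms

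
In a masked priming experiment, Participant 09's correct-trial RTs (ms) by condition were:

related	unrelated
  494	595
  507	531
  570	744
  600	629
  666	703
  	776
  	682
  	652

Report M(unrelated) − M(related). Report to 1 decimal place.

M(related) = 2837/5 = 567.400
M(unrelated) = 5312/8 = 664.000
Difference = 664.000 − 567.400 = 96.600 ms

96.6 ms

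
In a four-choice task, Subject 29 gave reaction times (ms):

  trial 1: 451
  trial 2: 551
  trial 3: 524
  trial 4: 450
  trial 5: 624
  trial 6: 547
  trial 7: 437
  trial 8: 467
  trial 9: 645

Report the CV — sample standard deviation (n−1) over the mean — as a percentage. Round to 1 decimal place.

14.8%

n = 9, Σ = 4696, M = 521.7778
Σ(x−M)² = 47477.556; s = √(47477.556/8) = 77.0370
CV = 77.0370 / 521.7778 = 0.14764 = 14.764%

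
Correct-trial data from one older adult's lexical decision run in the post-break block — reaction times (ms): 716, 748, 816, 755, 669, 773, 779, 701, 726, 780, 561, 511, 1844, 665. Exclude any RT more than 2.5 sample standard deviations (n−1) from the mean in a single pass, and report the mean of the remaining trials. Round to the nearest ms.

708 ms

n = 14, ΣRT = 11044, M = 788.857
Σ(x−M)² = 1293113.71; s = √(1293113.71/13) = 315.389
Cutoffs: 788.857 ± 2.5·315.389 → [0.4, 1577.3]
Outside: 1844 → excluded.
Retained (n=13): Σ = 9200, mean = 9200/13 = 707.692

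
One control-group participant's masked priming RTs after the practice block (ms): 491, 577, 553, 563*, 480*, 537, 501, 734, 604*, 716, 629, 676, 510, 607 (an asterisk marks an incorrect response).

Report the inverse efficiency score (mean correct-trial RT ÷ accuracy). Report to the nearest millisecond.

756 ms

Correct trials (n=11): 491, 577, 553, 537, 501, 734, 716, 629, 676, 510, 607
Mean correct RT = 6531/11 = 593.7273 ms
Proportion correct = 11/14
IES = 593.7273 / (11/14) = 755.653 ms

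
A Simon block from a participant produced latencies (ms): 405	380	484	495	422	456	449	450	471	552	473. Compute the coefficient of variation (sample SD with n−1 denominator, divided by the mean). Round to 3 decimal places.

0.102

n = 11, Σ = 5037, M = 457.9091
Σ(x−M)² = 21612.909; s = √(21612.909/10) = 46.4897
CV = 46.4897 / 457.9091 = 0.10153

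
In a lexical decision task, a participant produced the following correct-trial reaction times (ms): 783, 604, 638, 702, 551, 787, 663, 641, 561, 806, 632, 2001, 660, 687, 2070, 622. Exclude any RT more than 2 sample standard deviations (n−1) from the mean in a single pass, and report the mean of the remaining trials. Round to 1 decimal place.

n = 16, ΣRT = 13408, M = 838.000
Σ(x−M)² = 3362404.00; s = √(3362404.00/15) = 473.456
Cutoffs: 838.000 ± 2·473.456 → [-108.9, 1784.9]
Outside: 2001, 2070 → excluded.
Retained (n=14): Σ = 9337, mean = 9337/14 = 666.929

666.9 ms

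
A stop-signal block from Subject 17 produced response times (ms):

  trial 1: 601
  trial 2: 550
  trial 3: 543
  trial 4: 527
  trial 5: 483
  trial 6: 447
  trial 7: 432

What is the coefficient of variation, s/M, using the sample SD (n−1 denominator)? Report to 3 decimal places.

n = 7, Σ = 3583, M = 511.8571
Σ(x−M)² = 22016.857; s = √(22016.857/6) = 60.5762
CV = 60.5762 / 511.8571 = 0.11835

0.118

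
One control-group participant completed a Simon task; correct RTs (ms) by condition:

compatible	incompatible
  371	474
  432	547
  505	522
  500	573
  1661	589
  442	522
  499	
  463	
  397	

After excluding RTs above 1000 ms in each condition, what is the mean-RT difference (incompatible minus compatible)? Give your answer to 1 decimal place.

86.7 ms

compatible: exclude 1661
M(compatible) = 3609/8 = 451.125
M(incompatible) = 3227/6 = 537.833
Difference = 537.833 − 451.125 = 86.708 ms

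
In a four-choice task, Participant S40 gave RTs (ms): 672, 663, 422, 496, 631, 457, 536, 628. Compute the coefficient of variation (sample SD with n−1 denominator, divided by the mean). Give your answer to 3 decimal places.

0.174

n = 8, Σ = 4505, M = 563.1250
Σ(x−M)² = 67064.875; s = √(67064.875/7) = 97.8810
CV = 97.8810 / 563.1250 = 0.17382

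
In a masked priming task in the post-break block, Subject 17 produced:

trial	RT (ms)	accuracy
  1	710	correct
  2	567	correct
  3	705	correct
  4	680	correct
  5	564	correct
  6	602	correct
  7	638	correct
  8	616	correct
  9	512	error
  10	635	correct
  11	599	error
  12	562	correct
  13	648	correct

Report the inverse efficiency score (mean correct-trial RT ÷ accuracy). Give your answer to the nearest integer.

Correct trials (n=11): 710, 567, 705, 680, 564, 602, 638, 616, 635, 562, 648
Mean correct RT = 6927/11 = 629.7273 ms
Proportion correct = 11/13
IES = 629.7273 / (11/13) = 744.223 ms

744 ms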